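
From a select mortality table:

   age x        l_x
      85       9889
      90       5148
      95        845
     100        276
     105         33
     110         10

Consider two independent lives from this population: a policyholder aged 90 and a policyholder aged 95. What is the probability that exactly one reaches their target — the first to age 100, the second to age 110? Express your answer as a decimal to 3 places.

0.064

p₁ = l_100/l_90 = 276/5148 = 0.053613; p₂ = l_110/l_95 = 10/845 = 0.011834.
P(exactly one) = p₁(1−p₂) + (1−p₁)p₂ = 0.052979 + 0.011200 = 0.064178.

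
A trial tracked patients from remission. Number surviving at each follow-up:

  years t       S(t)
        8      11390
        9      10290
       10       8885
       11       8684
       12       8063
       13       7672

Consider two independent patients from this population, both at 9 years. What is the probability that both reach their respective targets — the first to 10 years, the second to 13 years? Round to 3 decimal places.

0.644

p₁ = S(10)/S(9) = 8885/10290 = 0.863460; p₂ = S(13)/S(9) = 7672/10290 = 0.745578.
P(both) = p₁ × p₂ = 0.863460 × 0.745578 = 0.643777.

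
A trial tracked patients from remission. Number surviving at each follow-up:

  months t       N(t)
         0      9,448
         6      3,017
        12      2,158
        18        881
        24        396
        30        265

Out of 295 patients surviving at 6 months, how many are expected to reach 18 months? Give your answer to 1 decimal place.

The relevant probability is 881/3,017 = 0.292012.
Expected number = 295 × 0.292012 = 86.1.

86.1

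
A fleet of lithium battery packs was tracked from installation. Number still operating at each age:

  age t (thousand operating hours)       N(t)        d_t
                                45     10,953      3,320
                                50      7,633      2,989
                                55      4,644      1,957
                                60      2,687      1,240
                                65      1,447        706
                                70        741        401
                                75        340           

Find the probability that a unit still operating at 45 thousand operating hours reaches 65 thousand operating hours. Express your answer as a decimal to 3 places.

0.132

The conditional survival probability is N(65)/N(45) = 1,447/10,953 = 0.132110.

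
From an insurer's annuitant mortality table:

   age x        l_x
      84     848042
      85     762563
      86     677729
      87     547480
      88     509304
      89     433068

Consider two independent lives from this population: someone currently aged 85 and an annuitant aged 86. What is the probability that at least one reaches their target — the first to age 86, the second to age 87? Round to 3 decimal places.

0.979

p₁ = l_86/l_85 = 677729/762563 = 0.888751; p₂ = l_87/l_86 = 547480/677729 = 0.807816.
P(at least one) = 1 − (1−p₁)(1−p₂) = 1 − 0.111249 × 0.192184 = 0.978620.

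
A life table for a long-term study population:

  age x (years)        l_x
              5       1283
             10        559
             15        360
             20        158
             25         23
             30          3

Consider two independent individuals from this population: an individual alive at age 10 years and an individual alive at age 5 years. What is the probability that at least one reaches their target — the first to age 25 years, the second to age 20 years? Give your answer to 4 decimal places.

0.1592

p₁ = l_25/l_10 = 23/559 = 0.041145; p₂ = l_20/l_5 = 158/1283 = 0.123149.
P(at least one) = 1 − (1−p₁)(1−p₂) = 1 − 0.958855 × 0.876851 = 0.159227.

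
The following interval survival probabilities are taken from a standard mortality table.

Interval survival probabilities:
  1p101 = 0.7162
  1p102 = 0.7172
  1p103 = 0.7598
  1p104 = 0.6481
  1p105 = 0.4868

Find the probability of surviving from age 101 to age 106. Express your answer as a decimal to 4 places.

Survival from 101 to 106 is the product of surviving each interval: 0.7162 × 0.7172 × 0.7598 × 0.6481 × 0.4868.
= 0.123131.

0.1231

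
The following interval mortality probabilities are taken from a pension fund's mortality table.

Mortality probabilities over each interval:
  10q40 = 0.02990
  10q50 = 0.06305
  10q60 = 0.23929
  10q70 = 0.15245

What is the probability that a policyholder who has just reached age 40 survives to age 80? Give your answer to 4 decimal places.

0.5860

Chaining the interval survival probabilities: (1 − 0.02990) × (1 − 0.06305) × (1 − 0.23929) × (1 − 0.15245).
= 0.97010 × 0.93695 × 0.76071 × 0.84755 = 0.586027.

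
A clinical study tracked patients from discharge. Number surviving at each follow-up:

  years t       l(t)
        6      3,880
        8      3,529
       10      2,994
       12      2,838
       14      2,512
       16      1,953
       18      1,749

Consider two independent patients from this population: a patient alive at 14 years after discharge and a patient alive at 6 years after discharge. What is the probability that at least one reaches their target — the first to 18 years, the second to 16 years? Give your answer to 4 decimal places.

0.8491

p₁ = l(18)/l(14) = 1,749/2,512 = 0.696258; p₂ = l(16)/l(6) = 1,953/3,880 = 0.503351.
P(at least one) = 1 − (1−p₁)(1−p₂) = 1 − 0.303742 × 0.496649 = 0.849147.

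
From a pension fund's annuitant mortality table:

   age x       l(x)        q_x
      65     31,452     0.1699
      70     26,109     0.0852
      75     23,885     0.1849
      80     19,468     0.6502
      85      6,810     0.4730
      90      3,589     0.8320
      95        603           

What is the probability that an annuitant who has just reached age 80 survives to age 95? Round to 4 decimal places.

0.0310

The conditional survival probability is l(95)/l(80) = 603/19,468 = 0.030974.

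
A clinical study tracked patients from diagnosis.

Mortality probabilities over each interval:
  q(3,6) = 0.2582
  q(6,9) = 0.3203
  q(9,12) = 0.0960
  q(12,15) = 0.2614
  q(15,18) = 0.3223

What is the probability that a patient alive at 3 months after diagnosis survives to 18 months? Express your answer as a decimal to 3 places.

The overall survival probability is (1 − 0.2582) × (1 − 0.3203) × (1 − 0.0960) × (1 − 0.2614) × (1 − 0.3223).
= 0.7418 × 0.6797 × 0.9040 × 0.7386 × 0.6777 = 0.228149.

0.228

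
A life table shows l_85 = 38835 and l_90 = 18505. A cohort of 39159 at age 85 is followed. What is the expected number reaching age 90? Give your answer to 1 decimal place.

18659.4

The relevant probability is 18505/38835 = 0.476503.
Expected number = 39159 × 0.476503 = 18659.4.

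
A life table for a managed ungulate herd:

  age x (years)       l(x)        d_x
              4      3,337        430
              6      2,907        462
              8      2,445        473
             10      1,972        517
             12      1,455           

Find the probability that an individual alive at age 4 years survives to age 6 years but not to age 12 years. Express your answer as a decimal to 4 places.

0.4351

This is the probability of reaching 6 but not 12, conditional on being alive at 4: (l(6) − l(12)) / l(4).
= (2,907 − 1,455) / 3,337 = 1,452 / 3,337 = 0.435121.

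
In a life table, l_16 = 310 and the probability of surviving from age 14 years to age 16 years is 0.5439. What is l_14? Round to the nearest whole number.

l_14 = l_16 / p = 310 / 0.5439 = 570.

570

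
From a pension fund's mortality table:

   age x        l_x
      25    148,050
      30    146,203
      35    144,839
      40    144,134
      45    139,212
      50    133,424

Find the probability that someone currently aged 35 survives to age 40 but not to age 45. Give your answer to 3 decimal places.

This is the probability of reaching 40 but not 45, conditional on being alive at 35: (l_40 − l_45) / l_35.
= (144,134 − 139,212) / 144,839 = 4,922 / 144,839 = 0.033983.

0.034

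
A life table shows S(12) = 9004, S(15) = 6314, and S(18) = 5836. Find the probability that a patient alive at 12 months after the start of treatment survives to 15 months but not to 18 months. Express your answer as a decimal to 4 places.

This is the probability of reaching 15 but not 18, conditional on being alive at 12: (S(15) − S(18)) / S(12).
= (6314 − 5836) / 9004 = 478 / 9004 = 0.053088.

0.0531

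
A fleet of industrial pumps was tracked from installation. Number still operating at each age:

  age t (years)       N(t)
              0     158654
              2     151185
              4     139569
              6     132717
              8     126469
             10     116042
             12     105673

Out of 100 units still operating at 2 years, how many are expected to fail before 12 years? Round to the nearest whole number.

The relevant probability is 1 − 105673/151185 = 0.301035.
Expected number = 100 × 0.301035 = 30.

30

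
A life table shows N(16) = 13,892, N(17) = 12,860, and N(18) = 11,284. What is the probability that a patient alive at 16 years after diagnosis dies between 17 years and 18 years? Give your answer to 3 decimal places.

This is the probability of reaching 17 but not 18, conditional on being alive at 16: (N(17) − N(18)) / N(16).
= (12,860 − 11,284) / 13,892 = 1,576 / 13,892 = 0.113447.

0.113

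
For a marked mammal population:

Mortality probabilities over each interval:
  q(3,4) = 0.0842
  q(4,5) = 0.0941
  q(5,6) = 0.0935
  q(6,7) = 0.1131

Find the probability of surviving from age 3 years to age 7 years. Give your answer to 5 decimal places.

Survival from 3 to 7 is the product of surviving each interval: (1 − 0.0842) × (1 − 0.0941) × (1 − 0.0935) × (1 − 0.1131).
= 0.9158 × 0.9059 × 0.9065 × 0.8869 = 0.666996.

0.66700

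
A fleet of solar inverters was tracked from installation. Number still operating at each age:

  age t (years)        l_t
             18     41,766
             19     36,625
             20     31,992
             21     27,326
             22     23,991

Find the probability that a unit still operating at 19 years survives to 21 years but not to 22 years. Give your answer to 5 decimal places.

This is the probability of reaching 21 but not 22, conditional on being operational at 19: (l_21 − l_22) / l_19.
= (27,326 − 23,991) / 36,625 = 3,335 / 36,625 = 0.091058.

0.09106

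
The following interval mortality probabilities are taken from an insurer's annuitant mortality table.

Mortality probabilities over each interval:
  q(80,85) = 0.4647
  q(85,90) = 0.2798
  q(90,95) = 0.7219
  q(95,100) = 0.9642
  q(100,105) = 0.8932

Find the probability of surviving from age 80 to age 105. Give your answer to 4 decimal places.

0.0004

Chaining the interval survival probabilities: (1 − 0.4647) × (1 − 0.2798) × (1 − 0.7219) × (1 − 0.9642) × (1 − 0.8932).
= 0.5353 × 0.7202 × 0.2781 × 0.0358 × 0.1068 = 0.000410.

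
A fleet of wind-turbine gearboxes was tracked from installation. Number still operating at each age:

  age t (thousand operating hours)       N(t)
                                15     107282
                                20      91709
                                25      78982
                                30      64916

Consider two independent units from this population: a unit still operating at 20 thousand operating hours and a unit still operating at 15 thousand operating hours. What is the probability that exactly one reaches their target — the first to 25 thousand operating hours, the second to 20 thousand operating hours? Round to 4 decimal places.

0.2436

p₁ = N(25)/N(20) = 78982/91709 = 0.861224; p₂ = N(20)/N(15) = 91709/107282 = 0.854841.
P(exactly one) = p₁(1−p₂) + (1−p₁)p₂ = 0.125014 + 0.118631 = 0.243646.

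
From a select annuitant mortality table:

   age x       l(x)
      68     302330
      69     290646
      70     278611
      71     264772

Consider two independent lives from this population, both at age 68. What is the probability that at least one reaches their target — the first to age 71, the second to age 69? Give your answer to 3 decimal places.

0.995

p₁ = l(71)/l(68) = 264772/302330 = 0.875772; p₂ = l(69)/l(68) = 290646/302330 = 0.961353.
P(at least one) = 1 − (1−p₁)(1−p₂) = 1 − 0.124228 × 0.038647 = 0.995199.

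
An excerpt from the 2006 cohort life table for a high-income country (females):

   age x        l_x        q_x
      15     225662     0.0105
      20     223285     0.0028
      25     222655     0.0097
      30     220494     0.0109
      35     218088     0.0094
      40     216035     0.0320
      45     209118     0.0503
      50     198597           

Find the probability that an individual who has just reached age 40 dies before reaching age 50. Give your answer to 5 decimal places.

0.08072

P(die before 50 | alive at 40) = 1 − l_50/l_40 = 1 − 198597/216035 = (17438)/216035 = 0.080718.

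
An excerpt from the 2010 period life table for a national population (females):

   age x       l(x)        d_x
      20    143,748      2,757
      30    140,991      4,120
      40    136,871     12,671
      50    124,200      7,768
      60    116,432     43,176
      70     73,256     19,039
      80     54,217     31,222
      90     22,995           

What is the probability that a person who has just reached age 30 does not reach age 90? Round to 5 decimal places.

P(die before 90 | alive at 30) = 1 − l(90)/l(30) = 1 − 22,995/140,991 = (117,996)/140,991 = 0.836904.

0.83690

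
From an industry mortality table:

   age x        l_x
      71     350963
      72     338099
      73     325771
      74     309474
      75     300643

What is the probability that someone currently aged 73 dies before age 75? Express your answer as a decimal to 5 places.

0.07713

P(die before 75 | alive at 73) = 1 − l_75/l_73 = 1 − 300643/325771 = (25128)/325771 = 0.077134.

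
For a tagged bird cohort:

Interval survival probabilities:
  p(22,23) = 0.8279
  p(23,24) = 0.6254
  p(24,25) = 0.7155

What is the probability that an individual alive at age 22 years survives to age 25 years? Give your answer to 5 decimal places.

The overall survival probability is 0.8279 × 0.6254 × 0.7155.
= 0.370463.

0.37046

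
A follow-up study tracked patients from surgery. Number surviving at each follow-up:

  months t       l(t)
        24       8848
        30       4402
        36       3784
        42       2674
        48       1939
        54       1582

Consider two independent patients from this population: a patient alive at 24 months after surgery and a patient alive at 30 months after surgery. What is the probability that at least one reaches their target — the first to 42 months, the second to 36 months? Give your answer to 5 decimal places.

p₁ = l(42)/l(24) = 2674/8848 = 0.302215; p₂ = l(36)/l(30) = 3784/4402 = 0.859609.
P(at least one) = 1 − (1−p₁)(1−p₂) = 1 − 0.697785 × 0.140391 = 0.902037.

0.90204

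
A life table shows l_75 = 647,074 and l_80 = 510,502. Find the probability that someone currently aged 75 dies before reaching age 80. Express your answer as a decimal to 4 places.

0.2111

P(die before 80 | alive at 75) = 1 − l_80/l_75 = 1 − 510,502/647,074 = (136,572)/647,074 = 0.211061.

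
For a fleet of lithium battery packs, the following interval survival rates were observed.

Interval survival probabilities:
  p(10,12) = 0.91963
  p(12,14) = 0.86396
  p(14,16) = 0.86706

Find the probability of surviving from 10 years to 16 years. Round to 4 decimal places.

Chaining the interval survival probabilities: 0.91963 × 0.86396 × 0.86706.
= 0.688900.

0.6889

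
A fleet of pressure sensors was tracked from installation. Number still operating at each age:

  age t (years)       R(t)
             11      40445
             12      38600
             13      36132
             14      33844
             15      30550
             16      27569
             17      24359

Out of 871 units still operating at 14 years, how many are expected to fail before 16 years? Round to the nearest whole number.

161

The relevant probability is 1 − 27569/33844 = 0.185410.
Expected number = 871 × 0.185410 = 161.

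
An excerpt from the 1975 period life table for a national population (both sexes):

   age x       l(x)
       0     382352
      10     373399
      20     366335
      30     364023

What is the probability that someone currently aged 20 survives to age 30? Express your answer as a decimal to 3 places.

0.994

The conditional survival probability is l(30)/l(20) = 364023/366335 = 0.993689.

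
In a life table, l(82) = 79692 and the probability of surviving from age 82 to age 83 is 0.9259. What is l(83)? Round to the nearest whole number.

l(83) = l(82) × p = 79692 × 0.9259 = 73787.

73787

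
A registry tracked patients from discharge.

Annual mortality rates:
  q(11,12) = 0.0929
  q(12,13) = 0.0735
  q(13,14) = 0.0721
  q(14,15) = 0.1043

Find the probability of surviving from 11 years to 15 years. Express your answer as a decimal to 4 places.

0.6985

Chaining the interval survival probabilities: (1 − 0.0929) × (1 − 0.0735) × (1 − 0.0721) × (1 − 0.1043).
= 0.9071 × 0.9265 × 0.9279 × 0.8957 = 0.698497.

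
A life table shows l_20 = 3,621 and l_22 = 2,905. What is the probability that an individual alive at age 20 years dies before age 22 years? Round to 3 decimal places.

0.198

P(die before 22 | alive at 20) = 1 − l_22/l_20 = 1 − 2,905/3,621 = (716)/3,621 = 0.197735.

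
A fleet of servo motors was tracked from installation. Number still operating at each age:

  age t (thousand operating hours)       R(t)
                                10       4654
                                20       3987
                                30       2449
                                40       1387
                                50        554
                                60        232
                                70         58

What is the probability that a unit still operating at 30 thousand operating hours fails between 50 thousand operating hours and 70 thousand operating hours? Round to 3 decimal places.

0.203

This is the probability of reaching 50 but not 70, conditional on being operational at 30: (R(50) − R(70)) / R(30).
= (554 − 58) / 2449 = 496 / 2449 = 0.202532.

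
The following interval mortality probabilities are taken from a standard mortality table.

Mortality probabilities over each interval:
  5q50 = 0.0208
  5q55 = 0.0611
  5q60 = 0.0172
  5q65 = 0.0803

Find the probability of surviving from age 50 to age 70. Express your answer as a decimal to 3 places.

0.831

20p50 = (1 − 0.0208) × (1 − 0.0611) × (1 − 0.0172) × (1 − 0.0803).
= 0.9792 × 0.9389 × 0.9828 × 0.9197 = 0.831002.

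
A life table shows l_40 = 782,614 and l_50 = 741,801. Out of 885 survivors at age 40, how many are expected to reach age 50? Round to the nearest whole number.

839

The relevant probability is 741,801/782,614 = 0.947850.
Expected number = 885 × 0.947850 = 839.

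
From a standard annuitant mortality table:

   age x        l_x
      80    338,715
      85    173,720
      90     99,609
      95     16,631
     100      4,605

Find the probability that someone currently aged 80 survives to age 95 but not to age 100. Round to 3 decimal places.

0.036

This is the probability of reaching 95 but not 100, conditional on being alive at 80: (l_95 − l_100) / l_80.
= (16,631 − 4,605) / 338,715 = 12,026 / 338,715 = 0.035505.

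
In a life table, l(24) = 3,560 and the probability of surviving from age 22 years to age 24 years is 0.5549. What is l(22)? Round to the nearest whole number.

l(22) = l(24) / p = 3,560 / 0.5549 = 6416.

6416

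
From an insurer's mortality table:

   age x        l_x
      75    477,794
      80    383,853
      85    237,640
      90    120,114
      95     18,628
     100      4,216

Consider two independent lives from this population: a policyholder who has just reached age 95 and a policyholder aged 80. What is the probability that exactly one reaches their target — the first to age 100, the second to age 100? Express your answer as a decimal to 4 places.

p₁ = l_100/l_95 = 4,216/18,628 = 0.226326; p₂ = l_100/l_80 = 4,216/383,853 = 0.010983.
P(exactly one) = p₁(1−p₂) + (1−p₁)p₂ = 0.223840 + 0.008497 = 0.232338.

0.2323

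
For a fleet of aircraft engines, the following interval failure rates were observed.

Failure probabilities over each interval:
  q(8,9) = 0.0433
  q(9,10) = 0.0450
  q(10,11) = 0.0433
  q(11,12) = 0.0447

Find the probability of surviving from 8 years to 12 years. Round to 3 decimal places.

P(survive 8→12) = (1 − 0.0433) × (1 − 0.0450) × (1 − 0.0433) × (1 − 0.0447).
= 0.9567 × 0.9550 × 0.9567 × 0.9553 = 0.835016.

0.835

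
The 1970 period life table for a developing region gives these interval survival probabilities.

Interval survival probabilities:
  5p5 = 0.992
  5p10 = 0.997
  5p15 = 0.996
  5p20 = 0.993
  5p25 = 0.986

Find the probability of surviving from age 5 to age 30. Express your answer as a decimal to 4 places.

0.9645

25p5 = 0.992 × 0.997 × 0.996 × 0.993 × 0.986.
= 0.964478.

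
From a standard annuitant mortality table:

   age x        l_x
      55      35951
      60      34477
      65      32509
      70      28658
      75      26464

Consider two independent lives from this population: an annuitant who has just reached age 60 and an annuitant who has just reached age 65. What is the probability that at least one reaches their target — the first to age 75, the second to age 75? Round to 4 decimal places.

p₁ = l_75/l_60 = 26464/34477 = 0.767584; p₂ = l_75/l_65 = 26464/32509 = 0.814051.
P(at least one) = 1 − (1−p₁)(1−p₂) = 1 − 0.232416 × 0.185949 = 0.956782.

0.9568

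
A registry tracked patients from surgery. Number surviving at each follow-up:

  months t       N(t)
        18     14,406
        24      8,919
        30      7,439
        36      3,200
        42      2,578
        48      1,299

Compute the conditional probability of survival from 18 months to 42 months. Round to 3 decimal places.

The conditional survival probability is N(42)/N(18) = 2,578/14,406 = 0.178953.

0.179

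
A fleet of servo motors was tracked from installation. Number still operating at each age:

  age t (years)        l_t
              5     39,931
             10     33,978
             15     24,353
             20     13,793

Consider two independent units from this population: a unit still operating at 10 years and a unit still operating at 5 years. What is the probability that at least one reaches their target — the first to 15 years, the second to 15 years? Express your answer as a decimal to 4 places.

0.8895

p₁ = l_15/l_10 = 24,353/33,978 = 0.716728; p₂ = l_15/l_5 = 24,353/39,931 = 0.609877.
P(at least one) = 1 − (1−p₁)(1−p₂) = 1 − 0.283272 × 0.390123 = 0.889489.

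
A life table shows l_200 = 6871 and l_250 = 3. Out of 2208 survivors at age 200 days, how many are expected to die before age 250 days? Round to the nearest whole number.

The relevant probability is 1 − 3/6871 = 0.999563.
Expected number = 2208 × 0.999563 = 2207.

2207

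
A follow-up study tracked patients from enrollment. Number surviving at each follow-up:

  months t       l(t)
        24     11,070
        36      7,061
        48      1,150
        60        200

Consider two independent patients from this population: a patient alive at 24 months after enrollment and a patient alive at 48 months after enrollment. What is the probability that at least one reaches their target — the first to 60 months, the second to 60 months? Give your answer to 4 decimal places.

p₁ = l(60)/l(24) = 200/11,070 = 0.018067; p₂ = l(60)/l(48) = 200/1,150 = 0.173913.
P(at least one) = 1 − (1−p₁)(1−p₂) = 1 − 0.981933 × 0.826087 = 0.188838.

0.1888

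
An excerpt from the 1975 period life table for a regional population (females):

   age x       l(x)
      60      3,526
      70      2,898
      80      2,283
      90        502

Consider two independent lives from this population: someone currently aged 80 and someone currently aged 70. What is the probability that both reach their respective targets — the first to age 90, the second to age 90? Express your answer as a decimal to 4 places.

p₁ = l(90)/l(80) = 502/2,283 = 0.219886; p₂ = l(90)/l(70) = 502/2,898 = 0.173223.
P(both) = p₁ × p₂ = 0.219886 × 0.173223 = 0.038089.

0.0381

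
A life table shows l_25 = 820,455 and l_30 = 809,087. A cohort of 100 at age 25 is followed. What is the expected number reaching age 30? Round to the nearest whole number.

99

The relevant probability is 809,087/820,455 = 0.986144.
Expected number = 100 × 0.986144 = 99.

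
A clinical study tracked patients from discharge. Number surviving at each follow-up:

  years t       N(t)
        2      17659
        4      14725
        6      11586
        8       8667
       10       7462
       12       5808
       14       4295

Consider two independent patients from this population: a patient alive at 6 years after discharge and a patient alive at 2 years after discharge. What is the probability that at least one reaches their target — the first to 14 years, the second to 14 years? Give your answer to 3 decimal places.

0.524

p₁ = N(14)/N(6) = 4295/11586 = 0.370706; p₂ = N(14)/N(2) = 4295/17659 = 0.243219.
P(at least one) = 1 − (1−p₁)(1−p₂) = 1 − 0.629294 × 0.756781 = 0.523762.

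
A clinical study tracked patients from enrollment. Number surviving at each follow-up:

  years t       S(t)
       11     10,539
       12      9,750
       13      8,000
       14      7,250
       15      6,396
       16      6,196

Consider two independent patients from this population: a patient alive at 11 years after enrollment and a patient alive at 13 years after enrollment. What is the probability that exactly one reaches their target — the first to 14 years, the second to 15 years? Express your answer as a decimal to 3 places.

0.387

p₁ = S(14)/S(11) = 7,250/10,539 = 0.687921; p₂ = S(15)/S(13) = 6,396/8,000 = 0.799500.
P(exactly one) = p₁(1−p₂) + (1−p₁)p₂ = 0.137928 + 0.249507 = 0.387435.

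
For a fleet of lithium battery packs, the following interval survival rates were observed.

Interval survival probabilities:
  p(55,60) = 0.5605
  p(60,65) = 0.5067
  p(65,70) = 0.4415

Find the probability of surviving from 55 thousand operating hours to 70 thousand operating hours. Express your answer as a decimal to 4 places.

0.1254

Chaining the interval survival probabilities: 0.5605 × 0.5067 × 0.4415.
= 0.125388.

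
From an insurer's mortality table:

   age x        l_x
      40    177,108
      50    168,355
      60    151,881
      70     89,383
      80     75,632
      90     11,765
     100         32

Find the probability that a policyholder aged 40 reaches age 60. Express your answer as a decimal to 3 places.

0.858

We want 20p40 = l_60/l_40.
The conditional survival probability is l_60/l_40 = 151,881/177,108 = 0.857561.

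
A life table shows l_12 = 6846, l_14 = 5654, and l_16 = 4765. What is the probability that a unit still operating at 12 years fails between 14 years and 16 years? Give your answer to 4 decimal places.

This is the probability of reaching 14 but not 16, conditional on being operational at 12: (l_14 − l_16) / l_12.
= (5654 − 4765) / 6846 = 889 / 6846 = 0.129857.

0.1299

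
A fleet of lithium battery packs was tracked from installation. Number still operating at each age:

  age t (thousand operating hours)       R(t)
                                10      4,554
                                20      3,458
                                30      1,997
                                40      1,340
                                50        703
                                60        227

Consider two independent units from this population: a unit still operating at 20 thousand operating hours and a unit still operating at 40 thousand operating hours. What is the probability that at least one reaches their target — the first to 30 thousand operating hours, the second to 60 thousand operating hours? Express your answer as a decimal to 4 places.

0.6491

p₁ = R(30)/R(20) = 1,997/3,458 = 0.577501; p₂ = R(60)/R(40) = 227/1,340 = 0.169403.
P(at least one) = 1 − (1−p₁)(1−p₂) = 1 − 0.422499 × 0.830597 = 0.649074.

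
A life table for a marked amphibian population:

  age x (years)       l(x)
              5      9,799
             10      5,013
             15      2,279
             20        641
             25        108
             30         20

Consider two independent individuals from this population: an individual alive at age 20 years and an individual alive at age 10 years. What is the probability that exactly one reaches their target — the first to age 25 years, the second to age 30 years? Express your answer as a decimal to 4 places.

p₁ = l(25)/l(20) = 108/641 = 0.168487; p₂ = l(30)/l(10) = 20/5,013 = 0.003990.
P(exactly one) = p₁(1−p₂) + (1−p₁)p₂ = 0.167815 + 0.003318 = 0.171132.

0.1711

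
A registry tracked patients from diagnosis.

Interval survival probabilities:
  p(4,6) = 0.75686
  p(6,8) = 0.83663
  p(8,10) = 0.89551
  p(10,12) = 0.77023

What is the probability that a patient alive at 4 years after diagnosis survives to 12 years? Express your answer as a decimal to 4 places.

Chaining the interval survival probabilities: 0.75686 × 0.83663 × 0.89551 × 0.77023.
= 0.436757.

0.4368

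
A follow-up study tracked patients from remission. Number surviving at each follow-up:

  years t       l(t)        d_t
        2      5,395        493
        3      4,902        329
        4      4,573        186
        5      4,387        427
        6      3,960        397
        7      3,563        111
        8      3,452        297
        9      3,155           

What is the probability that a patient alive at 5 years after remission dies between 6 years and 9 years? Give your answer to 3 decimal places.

0.183

This is the probability of reaching 6 but not 9, conditional on being alive at 5: (l(6) − l(9)) / l(5).
= (3,960 − 3,155) / 4,387 = 805 / 4,387 = 0.183497.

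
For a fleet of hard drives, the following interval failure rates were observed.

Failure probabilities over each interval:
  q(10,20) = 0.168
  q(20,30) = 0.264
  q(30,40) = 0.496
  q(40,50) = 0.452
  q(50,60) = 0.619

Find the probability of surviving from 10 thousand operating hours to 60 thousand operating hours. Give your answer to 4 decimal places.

0.0644

P(survive 10→60) = (1 − 0.168) × (1 − 0.264) × (1 − 0.496) × (1 − 0.452) × (1 − 0.619).
= 0.832 × 0.736 × 0.504 × 0.548 × 0.381 = 0.064437.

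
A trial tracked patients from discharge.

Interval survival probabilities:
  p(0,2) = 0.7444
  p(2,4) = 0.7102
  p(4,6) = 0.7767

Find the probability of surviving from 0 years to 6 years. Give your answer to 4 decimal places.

Chaining the interval survival probabilities: 0.7444 × 0.7102 × 0.7767.
= 0.410620.

0.4106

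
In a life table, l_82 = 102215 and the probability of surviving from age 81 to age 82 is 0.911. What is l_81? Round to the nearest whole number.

112201

l_81 = l_82 / p = 102215 / 0.911 = 112201.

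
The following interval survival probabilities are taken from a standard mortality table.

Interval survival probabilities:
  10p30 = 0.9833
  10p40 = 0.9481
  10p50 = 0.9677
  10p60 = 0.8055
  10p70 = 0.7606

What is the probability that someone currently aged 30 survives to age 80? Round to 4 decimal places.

Survival from 30 to 80 is the product of surviving each interval: 0.9833 × 0.9481 × 0.9677 × 0.8055 × 0.7606.
= 0.552717.

0.5527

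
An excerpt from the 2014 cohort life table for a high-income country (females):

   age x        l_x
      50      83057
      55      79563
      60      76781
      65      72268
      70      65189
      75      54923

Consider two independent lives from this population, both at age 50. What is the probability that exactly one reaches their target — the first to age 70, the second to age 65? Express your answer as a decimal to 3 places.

0.289

p₁ = l_70/l_50 = 65189/83057 = 0.784871; p₂ = l_65/l_50 = 72268/83057 = 0.870101.
P(exactly one) = p₁(1−p₂) + (1−p₁)p₂ = 0.101954 + 0.187184 = 0.289138.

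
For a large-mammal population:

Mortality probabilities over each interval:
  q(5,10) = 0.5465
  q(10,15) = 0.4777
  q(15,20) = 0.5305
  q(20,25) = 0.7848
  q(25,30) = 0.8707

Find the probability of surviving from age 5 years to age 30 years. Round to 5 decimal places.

The overall survival probability is (1 − 0.5465) × (1 − 0.4777) × (1 − 0.5305) × (1 − 0.7848) × (1 − 0.8707).
= 0.4535 × 0.5223 × 0.4695 × 0.2152 × 0.1293 = 0.003094.

0.00309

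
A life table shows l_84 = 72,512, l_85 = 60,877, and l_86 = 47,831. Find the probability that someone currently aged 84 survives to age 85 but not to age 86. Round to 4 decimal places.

0.1799

This is the probability of reaching 85 but not 86, conditional on being alive at 84: (l_85 − l_86) / l_84.
= (60,877 − 47,831) / 72,512 = 13,046 / 72,512 = 0.179915.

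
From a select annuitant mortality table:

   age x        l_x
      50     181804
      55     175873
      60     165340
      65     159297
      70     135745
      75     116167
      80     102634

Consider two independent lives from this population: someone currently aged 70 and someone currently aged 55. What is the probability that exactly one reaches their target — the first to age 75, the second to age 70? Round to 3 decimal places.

p₁ = l_75/l_70 = 116167/135745 = 0.855774; p₂ = l_70/l_55 = 135745/175873 = 0.771835.
P(exactly one) = p₁(1−p₂) + (1−p₁)p₂ = 0.195258 + 0.111319 = 0.306576.

0.307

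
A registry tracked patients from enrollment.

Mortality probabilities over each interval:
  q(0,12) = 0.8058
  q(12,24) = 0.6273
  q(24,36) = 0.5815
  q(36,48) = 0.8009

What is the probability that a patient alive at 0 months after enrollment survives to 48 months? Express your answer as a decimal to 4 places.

0.0060

The overall survival probability is (1 − 0.8058) × (1 − 0.6273) × (1 − 0.5815) × (1 − 0.8009).
= 0.1942 × 0.3727 × 0.4185 × 0.1991 = 0.006031.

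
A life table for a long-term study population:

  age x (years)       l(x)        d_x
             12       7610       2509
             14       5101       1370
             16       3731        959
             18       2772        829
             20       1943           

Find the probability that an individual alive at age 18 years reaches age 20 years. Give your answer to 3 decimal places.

0.701

The conditional survival probability is l(20)/l(18) = 1943/2772 = 0.700938.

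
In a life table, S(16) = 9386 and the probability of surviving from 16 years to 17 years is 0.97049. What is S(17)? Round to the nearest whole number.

9109

S(17) = S(16) × p = 9386 × 0.97049 = 9109.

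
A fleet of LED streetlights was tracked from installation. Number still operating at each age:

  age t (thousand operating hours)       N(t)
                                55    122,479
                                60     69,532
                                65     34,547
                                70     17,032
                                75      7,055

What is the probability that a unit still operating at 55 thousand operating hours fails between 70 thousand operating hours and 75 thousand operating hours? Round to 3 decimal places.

0.081

This is the probability of reaching 70 but not 75, conditional on being operational at 55: (N(70) − N(75)) / N(55).
= (17,032 − 7,055) / 122,479 = 9,977 / 122,479 = 0.081459.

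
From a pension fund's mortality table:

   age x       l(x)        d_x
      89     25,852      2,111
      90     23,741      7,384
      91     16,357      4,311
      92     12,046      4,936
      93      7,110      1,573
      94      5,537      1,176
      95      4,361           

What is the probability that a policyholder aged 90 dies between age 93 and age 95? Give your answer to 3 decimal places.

0.116

This is the probability of reaching 93 but not 95, conditional on being alive at 90: (l(93) − l(95)) / l(90).
= (7,110 − 4,361) / 23,741 = 2,749 / 23,741 = 0.115791.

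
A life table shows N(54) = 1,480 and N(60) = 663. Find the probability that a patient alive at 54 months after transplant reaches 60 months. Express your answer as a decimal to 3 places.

The conditional survival probability is N(60)/N(54) = 663/1,480 = 0.447973.

0.448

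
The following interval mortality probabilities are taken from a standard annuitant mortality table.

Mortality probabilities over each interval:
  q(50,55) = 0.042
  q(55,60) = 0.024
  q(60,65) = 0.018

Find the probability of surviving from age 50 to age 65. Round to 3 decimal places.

P(survive 50→65) = (1 − 0.042) × (1 − 0.024) × (1 − 0.018).
= 0.958 × 0.976 × 0.982 = 0.918178.

0.918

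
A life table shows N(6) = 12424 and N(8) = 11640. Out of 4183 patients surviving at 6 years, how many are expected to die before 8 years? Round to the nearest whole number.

The relevant probability is 1 − 11640/12424 = 0.063104.
Expected number = 4183 × 0.063104 = 264.

264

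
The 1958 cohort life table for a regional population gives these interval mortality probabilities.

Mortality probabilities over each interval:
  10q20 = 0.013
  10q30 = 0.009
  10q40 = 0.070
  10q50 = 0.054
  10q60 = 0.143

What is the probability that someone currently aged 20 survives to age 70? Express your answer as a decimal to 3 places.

0.737

Survival from 20 to 70 is the product of surviving each interval: (1 − 0.013) × (1 − 0.009) × (1 − 0.070) × (1 − 0.054) × (1 − 0.143).
= 0.987 × 0.991 × 0.930 × 0.946 × 0.857 = 0.737472.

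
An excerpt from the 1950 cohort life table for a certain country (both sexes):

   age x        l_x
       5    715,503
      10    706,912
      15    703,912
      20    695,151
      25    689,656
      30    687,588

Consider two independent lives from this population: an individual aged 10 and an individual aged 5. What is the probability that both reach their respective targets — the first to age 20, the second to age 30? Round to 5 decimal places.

0.94500

p₁ = l_20/l_10 = 695,151/706,912 = 0.983363; p₂ = l_30/l_5 = 687,588/715,503 = 0.960985.
P(both) = p₁ × p₂ = 0.983363 × 0.960985 = 0.944997.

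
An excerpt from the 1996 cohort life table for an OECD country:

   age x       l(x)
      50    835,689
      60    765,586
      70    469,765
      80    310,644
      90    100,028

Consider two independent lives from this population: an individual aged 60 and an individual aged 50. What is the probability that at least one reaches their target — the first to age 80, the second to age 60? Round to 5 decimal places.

p₁ = l(80)/l(60) = 310,644/765,586 = 0.405760; p₂ = l(60)/l(50) = 765,586/835,689 = 0.916114.
P(at least one) = 1 − (1−p₁)(1−p₂) = 1 − 0.594240 × 0.083886 = 0.950152.

0.95015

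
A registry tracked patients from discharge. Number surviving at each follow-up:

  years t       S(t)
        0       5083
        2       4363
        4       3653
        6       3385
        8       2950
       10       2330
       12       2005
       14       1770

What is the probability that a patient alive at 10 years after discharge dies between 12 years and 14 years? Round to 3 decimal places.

This is the probability of reaching 12 but not 14, conditional on being alive at 10: (S(12) − S(14)) / S(10).
= (2005 − 1770) / 2330 = 235 / 2330 = 0.100858.

0.101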